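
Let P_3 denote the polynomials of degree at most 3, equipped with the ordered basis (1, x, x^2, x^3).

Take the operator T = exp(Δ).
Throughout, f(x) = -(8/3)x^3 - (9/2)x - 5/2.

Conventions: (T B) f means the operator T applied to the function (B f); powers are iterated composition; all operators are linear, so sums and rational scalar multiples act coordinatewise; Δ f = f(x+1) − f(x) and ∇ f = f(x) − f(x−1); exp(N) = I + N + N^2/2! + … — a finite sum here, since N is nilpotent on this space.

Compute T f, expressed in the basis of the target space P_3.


order-1 term: -8x^2 - 8x - 43/6
order-2 term: -8x - 8
order-3 term: -8/3
the series for exp(Δ) f terminates at order 3
exp(Δ) f = -(8/3)x^3 - 8x^2 - (41/2)x - 61/3

g(x) = -(8/3)x^3 - 8x^2 - (41/2)x - 61/3


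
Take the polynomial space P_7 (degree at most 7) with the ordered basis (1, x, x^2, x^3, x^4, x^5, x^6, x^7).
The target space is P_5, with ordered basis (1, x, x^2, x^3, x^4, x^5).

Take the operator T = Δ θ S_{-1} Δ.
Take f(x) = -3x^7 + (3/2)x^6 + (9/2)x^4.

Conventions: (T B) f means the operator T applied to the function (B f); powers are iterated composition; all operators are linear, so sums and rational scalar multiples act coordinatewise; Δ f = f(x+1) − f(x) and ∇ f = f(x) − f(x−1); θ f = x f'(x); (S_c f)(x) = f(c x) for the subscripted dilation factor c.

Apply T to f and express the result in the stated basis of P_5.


Δ f = -21x^6 - 54x^5 - (165/2)x^4 - 57x^3 - (27/2)x^2 + 6x + 3
S_{-1} Δ f = -21x^6 + 54x^5 - (165/2)x^4 + 57x^3 - (27/2)x^2 - 6x + 3
θ S_{-1} Δ f = -126x^6 + 270x^5 - 330x^4 + 171x^3 - 27x^2 - 6x
Δ (θ S_{-1}) Δ f = -756x^5 - 540x^4 - 1140x^3 - 657x^2 - 267x - 48

the result is g(x) = -756x^5 - 540x^4 - 1140x^3 - 657x^2 - 267x - 48


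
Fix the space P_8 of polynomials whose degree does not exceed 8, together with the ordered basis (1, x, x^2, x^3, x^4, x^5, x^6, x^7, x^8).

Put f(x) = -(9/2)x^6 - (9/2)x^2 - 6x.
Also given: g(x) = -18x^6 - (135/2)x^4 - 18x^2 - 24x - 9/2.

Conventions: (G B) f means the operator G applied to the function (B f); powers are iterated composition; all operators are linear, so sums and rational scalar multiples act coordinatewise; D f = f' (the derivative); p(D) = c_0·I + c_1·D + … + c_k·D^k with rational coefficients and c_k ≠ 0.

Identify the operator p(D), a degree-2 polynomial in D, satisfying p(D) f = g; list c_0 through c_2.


D^0 f = -(9/2)x^6 - (9/2)x^2 - 6x
D^1 f = -27x^5 - 9x - 6
D^2 f = -135x^4 - 9
matching coefficients of g against c_0 f + c_1 Df + … from the top degree down determines the c_i
solution: c_0 = 4, c_1 = 0, c_2 = 1/2

c_0 = 4, c_1 = 0, c_2 = 1/2


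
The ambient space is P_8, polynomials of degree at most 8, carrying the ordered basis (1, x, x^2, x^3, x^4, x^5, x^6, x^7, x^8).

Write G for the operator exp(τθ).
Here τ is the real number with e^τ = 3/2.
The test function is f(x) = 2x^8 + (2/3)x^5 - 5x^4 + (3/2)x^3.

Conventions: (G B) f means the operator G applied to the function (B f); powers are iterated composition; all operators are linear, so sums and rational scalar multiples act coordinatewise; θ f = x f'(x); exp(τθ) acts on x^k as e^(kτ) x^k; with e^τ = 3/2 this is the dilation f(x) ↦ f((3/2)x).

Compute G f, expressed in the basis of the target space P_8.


the image equals g(x) = (6561/128)x^8 + (81/16)x^5 - (405/16)x^4 + (81/16)x^3

exp(τθ) x^k = e^(kτ) x^k; with e^τ = 3/2 this sends x^k to (3/2)^k x^k
x^3 ↦ 27/8 x^3
x^4 ↦ 81/16 x^4
x^5 ↦ 243/32 x^5
x^8 ↦ 6561/256 x^8
applying this coordinatewise to f: exp(τθ) f = (6561/128)x^8 + (81/16)x^5 - (405/16)x^4 + (81/16)x^3


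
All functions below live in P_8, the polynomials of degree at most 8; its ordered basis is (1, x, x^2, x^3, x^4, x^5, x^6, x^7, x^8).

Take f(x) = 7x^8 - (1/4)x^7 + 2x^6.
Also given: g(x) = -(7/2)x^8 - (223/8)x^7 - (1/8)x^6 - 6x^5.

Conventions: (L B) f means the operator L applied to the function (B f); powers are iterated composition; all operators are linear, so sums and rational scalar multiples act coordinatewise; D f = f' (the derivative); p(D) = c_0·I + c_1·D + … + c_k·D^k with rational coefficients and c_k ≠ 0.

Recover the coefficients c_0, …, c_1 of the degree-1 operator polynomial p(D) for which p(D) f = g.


c_0 = -1/2, c_1 = -1/2

D^0 f = 7x^8 - (1/4)x^7 + 2x^6
D^1 f = 56x^7 - (7/4)x^6 + 12x^5
matching coefficients of g against c_0 f + c_1 Df + … from the top degree down determines the c_i
solution: c_0 = -1/2, c_1 = -1/2


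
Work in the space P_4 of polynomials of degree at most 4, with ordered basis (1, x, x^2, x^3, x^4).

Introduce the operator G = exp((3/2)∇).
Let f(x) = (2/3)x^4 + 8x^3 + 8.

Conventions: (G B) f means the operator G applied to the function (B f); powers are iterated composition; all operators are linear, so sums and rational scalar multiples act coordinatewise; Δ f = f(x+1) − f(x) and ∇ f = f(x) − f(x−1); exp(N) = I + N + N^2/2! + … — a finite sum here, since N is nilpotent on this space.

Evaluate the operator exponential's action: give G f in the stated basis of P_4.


the image equals g(x) = (2/3)x^4 + 12x^3 + 39x^2 + 13x - 61/8

order-1 term: 4x^3 + 30x^2 - 32x + 11
order-2 term: 9x^2 + 36x - 87/2
order-3 term: 9x + 27/2
order-4 term: 27/8
the series for exp((3/2)∇) f terminates at order 4
exp((3/2)∇) f = (2/3)x^4 + 12x^3 + 39x^2 + 13x - 61/8


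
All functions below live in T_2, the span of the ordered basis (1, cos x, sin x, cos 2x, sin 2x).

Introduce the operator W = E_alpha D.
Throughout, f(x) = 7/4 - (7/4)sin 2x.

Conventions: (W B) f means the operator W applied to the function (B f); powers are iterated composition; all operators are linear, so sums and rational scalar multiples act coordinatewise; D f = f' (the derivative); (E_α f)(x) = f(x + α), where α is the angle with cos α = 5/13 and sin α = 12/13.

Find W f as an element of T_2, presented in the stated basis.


D f = -(7/2)cos 2x
E_alpha D f = (833/338)cos 2x + (420/169)sin 2x

the result is g(x) = (833/338)cos 2x + (420/169)sin 2x


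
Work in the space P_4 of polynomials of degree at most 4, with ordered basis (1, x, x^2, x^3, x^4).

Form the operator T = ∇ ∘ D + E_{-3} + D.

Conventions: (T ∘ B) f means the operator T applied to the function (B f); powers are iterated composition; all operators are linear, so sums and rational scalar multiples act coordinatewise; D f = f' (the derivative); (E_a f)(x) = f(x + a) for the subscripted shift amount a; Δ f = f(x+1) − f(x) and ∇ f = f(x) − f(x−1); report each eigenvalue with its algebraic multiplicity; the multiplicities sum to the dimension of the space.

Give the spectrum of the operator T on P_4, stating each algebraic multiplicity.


image of 1: 1
image of x: x - 2
image of x^2: x^2 - 4x + 11
image of x^3: x^3 - 6x^2 + 33x - 30
image of x^4: x^4 - 8x^3 + 66x^2 - 120x + 85
the matrix is upper triangular; its diagonal is (1, 1, 1, 1, 1)
for a triangular matrix the eigenvalues are the diagonal entries, with algebraic multiplicity their repetition count

λ = 1 (multiplicity 5)


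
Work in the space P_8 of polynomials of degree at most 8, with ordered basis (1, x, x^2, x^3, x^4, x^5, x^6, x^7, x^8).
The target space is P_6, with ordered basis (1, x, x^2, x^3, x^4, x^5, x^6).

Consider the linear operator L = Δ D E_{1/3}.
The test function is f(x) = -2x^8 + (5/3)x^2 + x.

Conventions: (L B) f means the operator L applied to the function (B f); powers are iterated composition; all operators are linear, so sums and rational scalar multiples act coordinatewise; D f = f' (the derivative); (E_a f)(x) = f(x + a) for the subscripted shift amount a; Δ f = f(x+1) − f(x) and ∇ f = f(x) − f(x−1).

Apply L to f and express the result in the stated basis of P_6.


E_{1/3} f = -2x^8 - (16/3)x^7 - (56/9)x^6 - (112/27)x^5 - (140/81)x^4 - (112/243)x^3 + (1159/729)x^2 + (4601/2187)x + 3400/6561
D E_{1/3} f = -16x^7 - (112/3)x^6 - (112/3)x^5 - (560/27)x^4 - (560/81)x^3 - (112/81)x^2 + (2318/729)x + 4601/2187
Δ D E_{1/3} f = -112x^6 - 560x^5 - (3920/3)x^4 - (47600/27)x^3 - (38192/27)x^2 - (50960/81)x - 84946/729

the image equals g(x) = -112x^6 - 560x^5 - (3920/3)x^4 - (47600/27)x^3 - (38192/27)x^2 - (50960/81)x - 84946/729


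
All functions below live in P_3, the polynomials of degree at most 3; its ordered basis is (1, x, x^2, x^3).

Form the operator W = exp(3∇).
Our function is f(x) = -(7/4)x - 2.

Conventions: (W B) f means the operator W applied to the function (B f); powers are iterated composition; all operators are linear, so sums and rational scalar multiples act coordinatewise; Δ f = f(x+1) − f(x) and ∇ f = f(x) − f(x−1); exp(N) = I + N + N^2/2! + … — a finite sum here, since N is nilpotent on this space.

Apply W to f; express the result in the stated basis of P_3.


the result is g(x) = -(7/4)x - 29/4

order-1 term: -21/4
the series for exp(3∇) f terminates at order 1
exp(3∇) f = -(7/4)x - 29/4


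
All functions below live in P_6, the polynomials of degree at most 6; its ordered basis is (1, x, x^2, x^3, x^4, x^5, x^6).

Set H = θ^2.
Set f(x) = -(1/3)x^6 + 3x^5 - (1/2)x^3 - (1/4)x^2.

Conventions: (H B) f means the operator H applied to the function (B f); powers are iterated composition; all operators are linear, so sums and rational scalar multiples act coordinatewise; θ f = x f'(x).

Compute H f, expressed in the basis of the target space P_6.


θ f = -2x^6 + 15x^5 - (3/2)x^3 - (1/2)x^2
θ θ f = -12x^6 + 75x^5 - (9/2)x^3 - x^2

the result is g(x) = -12x^6 + 75x^5 - (9/2)x^3 - x^2


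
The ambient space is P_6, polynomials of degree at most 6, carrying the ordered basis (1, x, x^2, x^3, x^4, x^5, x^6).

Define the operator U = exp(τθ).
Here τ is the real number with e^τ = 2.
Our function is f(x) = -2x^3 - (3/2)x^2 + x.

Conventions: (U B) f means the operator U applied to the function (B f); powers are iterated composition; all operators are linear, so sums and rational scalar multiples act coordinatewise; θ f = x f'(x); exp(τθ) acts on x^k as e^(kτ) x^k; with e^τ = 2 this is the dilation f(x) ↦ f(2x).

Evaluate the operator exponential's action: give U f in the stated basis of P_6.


exp(τθ) x^k = e^(kτ) x^k; with e^τ = 2 this sends x^k to 2^k x^k
x ↦ 2 x
x^2 ↦ 4 x^2
x^3 ↦ 8 x^3
applying this coordinatewise to f: exp(τθ) f = -16x^3 - 6x^2 + 2x

the result is g(x) = -16x^3 - 6x^2 + 2x


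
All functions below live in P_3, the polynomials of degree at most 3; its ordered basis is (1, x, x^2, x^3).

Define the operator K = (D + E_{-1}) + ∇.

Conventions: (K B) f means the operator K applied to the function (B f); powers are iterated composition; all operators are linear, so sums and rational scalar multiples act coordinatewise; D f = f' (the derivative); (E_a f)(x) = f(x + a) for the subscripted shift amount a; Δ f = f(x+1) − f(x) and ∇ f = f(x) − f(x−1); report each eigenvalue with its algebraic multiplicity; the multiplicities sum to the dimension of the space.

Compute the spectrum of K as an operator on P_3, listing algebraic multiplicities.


λ = 1 (multiplicity 4)

image of 1: 1
image of x: x + 1
image of x^2: x^2 + 2x
image of x^3: x^3 + 3x^2
the matrix is upper triangular; its diagonal is (1, 1, 1, 1)
for a triangular matrix the eigenvalues are the diagonal entries, with algebraic multiplicity their repetition count


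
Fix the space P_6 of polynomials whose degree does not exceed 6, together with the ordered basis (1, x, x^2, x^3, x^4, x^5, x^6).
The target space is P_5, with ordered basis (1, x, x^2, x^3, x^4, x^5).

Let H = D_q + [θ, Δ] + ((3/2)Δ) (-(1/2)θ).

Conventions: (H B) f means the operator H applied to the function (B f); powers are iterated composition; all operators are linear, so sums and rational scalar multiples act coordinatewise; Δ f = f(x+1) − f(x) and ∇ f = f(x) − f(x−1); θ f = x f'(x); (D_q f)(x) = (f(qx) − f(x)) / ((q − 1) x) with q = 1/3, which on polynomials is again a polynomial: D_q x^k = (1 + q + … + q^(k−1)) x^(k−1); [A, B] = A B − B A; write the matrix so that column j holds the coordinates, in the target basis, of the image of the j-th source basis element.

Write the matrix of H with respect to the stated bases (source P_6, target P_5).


the matrix is [[0, -3/4, -7/2, -21/4, -7, -35/4, -21/2]; [0, 0, -11/3, -51/4, -24, -155/4, -57]; [0, 0, 0, -299/36, -30, -135/2, -255/2]; [0, 0, 0, 0, -392/27, -115/2, -150]; [0, 0, 0, 0, 0, -7211/324, -195/2]; [0, 0, 0, 0, 0, 0, -7655/243]] (rows listed top to bottom)

image of 1: 0
image of x: -3/4
image of x^2: -(11/3)x - 7/2
image of x^3: -(299/36)x^2 - (51/4)x - 21/4
image of x^4: -(392/27)x^3 - 30x^2 - 24x - 7
image of x^5: -(7211/324)x^4 - (115/2)x^3 - (135/2)x^2 - (155/4)x - 35/4
image of x^6: -(7655/243)x^5 - (195/2)x^4 - 150x^3 - (255/2)x^2 - 57x - 21/2
each image's coordinates form column j of the matrix


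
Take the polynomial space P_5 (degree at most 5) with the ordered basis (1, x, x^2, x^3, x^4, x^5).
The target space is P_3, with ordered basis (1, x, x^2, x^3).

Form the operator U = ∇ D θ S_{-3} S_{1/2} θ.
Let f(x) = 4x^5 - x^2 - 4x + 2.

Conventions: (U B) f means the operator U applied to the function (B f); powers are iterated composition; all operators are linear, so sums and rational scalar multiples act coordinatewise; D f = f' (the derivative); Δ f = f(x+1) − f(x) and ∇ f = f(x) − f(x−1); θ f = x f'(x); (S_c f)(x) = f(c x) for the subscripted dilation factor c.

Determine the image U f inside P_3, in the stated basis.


θ f = 20x^5 - 2x^2 - 4x
S_{1/2} θ f = (5/8)x^5 - (1/2)x^2 - 2x
S_{-3} (S_{1/2} θ) f = -(1215/8)x^5 - (9/2)x^2 + 6x
θ S_{-3} (S_{1/2} θ) f = -(6075/8)x^5 - 9x^2 + 6x
D (θ S_{-3}) (S_{1/2} θ) f = -(30375/8)x^4 - 18x + 6
∇ D (θ S_{-3}) (S_{1/2} θ) f = -(30375/2)x^3 + (91125/4)x^2 - (30375/2)x + 30231/8

the image equals g(x) = -(30375/2)x^3 + (91125/4)x^2 - (30375/2)x + 30231/8


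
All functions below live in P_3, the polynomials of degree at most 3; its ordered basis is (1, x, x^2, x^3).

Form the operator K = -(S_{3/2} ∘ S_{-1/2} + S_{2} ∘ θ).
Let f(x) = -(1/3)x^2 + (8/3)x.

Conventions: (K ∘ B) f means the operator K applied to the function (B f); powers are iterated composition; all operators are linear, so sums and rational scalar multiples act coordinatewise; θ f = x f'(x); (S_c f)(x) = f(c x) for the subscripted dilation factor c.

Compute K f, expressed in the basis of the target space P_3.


the image equals g(x) = (137/48)x^2 - (10/3)x

S_{-1/2} f = -(1/12)x^2 - (4/3)x
S_{3/2} S_{-1/2} f = -(3/16)x^2 - 2x
θ f = -(2/3)x^2 + (8/3)x
S_{2} θ f = -(8/3)x^2 + (16/3)x
(S_{3/2} ∘ S_{-1/2} + S_{2} ∘ θ) f = -(137/48)x^2 + (10/3)x
(-(S_{3/2} ∘ S_{-1/2} + S_{2} ∘ θ)) f = (137/48)x^2 - (10/3)x


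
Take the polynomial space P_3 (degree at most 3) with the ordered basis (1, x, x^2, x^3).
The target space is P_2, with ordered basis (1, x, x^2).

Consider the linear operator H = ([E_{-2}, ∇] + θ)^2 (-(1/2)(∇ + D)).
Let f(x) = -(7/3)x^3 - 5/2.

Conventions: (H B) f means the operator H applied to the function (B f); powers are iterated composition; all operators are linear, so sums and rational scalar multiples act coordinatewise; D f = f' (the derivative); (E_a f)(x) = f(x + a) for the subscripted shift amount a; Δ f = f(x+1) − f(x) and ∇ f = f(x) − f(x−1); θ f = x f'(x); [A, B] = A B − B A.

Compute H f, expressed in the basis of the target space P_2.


g(x) = 28x^2 - (7/2)x

∇ f = -7x^2 + 7x - 7/3
D f = -7x^2
(∇ + D) f = -14x^2 + 7x - 7/3
(-(1/2)(∇ + D)) f = 7x^2 - (7/2)x + 7/6
∇ (-(1/2)(∇ + D)) f = 14x - 21/2
E_{-2} ∇ (-(1/2)(∇ + D)) f = 14x - 77/2
E_{-2} (-(1/2)(∇ + D)) f = 7x^2 - (63/2)x + 217/6
∇ E_{-2} (-(1/2)(∇ + D)) f = 14x - 77/2
[E_{-2}, ∇] (-(1/2)(∇ + D)) f = 0
θ (-(1/2)(∇ + D)) f = 14x^2 - (7/2)x
([E_{-2}, ∇] + θ) (-(1/2)(∇ + D)) f = 14x^2 - (7/2)x
∇ ([E_{-2}, ∇] + θ) (-(1/2)(∇ + D)) f = 28x - 35/2
E_{-2} ∇ ([E_{-2}, ∇] + θ) (-(1/2)(∇ + D)) f = 28x - 147/2
E_{-2} ([E_{-2}, ∇] + θ) (-(1/2)(∇ + D)) f = 14x^2 - (119/2)x + 63
∇ E_{-2} ([E_{-2}, ∇] + θ) (-(1/2)(∇ + D)) f = 28x - 147/2
[E_{-2}, ∇] ([E_{-2}, ∇] + θ) (-(1/2)(∇ + D)) f = 0
θ ([E_{-2}, ∇] + θ) (-(1/2)(∇ + D)) f = 28x^2 - (7/2)x
([E_{-2}, ∇] + θ) ([E_{-2}, ∇] + θ) (-(1/2)(∇ + D)) f = 28x^2 - (7/2)x


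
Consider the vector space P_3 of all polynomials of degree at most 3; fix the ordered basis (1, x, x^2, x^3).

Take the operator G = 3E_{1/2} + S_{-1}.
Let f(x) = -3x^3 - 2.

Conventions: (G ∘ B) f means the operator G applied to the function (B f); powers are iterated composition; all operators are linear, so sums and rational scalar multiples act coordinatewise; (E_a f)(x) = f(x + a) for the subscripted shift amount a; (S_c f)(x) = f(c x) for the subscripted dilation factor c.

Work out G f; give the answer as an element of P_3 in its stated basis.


the result is g(x) = -6x^3 - (27/2)x^2 - (27/4)x - 73/8

E_{1/2} f = -3x^3 - (9/2)x^2 - (9/4)x - 19/8
(3E_{1/2}) f = -9x^3 - (27/2)x^2 - (27/4)x - 57/8
S_{-1} f = 3x^3 - 2
(3E_{1/2} + S_{-1}) f = -6x^3 - (27/2)x^2 - (27/4)x - 73/8


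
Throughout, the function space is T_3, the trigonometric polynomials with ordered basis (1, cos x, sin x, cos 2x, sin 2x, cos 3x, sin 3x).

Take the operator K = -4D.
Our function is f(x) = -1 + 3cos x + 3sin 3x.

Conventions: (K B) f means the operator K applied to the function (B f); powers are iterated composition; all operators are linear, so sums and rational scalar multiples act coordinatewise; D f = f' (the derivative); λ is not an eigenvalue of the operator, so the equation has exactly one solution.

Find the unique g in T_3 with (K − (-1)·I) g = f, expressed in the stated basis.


write g with unknown coordinates in the stated basis and equate coefficients in (K − (-1)·I) g = f
solving from the highest basis element down gives g = -1 + (3/17)cos x - (12/17)sin x + (36/145)cos 3x + (3/145)sin 3x
check: K g = (48/17)cos x + (12/17)sin x - (36/145)cos 3x + (432/145)sin 3x
so K g − (-1)·g = -1 + 3cos x + 3sin 3x = f ✓

the result is g(x) = -1 + (3/17)cos x - (12/17)sin x + (36/145)cos 3x + (3/145)sin 3x


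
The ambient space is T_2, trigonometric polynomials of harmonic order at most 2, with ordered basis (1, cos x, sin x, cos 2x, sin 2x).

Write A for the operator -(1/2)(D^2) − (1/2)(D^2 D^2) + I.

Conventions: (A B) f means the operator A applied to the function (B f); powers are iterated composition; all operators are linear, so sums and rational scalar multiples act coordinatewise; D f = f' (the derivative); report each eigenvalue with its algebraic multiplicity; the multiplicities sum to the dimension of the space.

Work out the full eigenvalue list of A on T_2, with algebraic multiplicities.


image of 1: 1
image of cos x: cos x
image of sin x: sin x
image of cos 2x: -5cos 2x
image of sin 2x: -5sin 2x
the matrix is diagonal; its diagonal is (1, 1, 1, -5, -5)
for a triangular matrix the eigenvalues are the diagonal entries, with algebraic multiplicity their repetition count

λ = -5 (multiplicity 2), λ = 1 (multiplicity 3)


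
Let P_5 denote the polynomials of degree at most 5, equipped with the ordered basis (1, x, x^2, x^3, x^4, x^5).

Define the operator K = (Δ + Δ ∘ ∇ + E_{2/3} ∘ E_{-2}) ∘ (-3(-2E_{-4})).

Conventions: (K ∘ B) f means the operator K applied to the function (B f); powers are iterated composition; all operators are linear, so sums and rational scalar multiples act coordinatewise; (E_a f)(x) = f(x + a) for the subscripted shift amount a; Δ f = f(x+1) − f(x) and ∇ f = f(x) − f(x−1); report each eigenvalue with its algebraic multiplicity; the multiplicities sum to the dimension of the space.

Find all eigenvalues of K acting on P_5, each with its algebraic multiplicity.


λ = 6 (multiplicity 6)

image of 1: 6
image of x: 6x - 26
image of x^2: 6x^2 - 52x + 422/3
image of x^3: 6x^3 - 78x^2 + 422x - 7490/9
image of x^4: 6x^4 - 104x^3 + 844x^2 - (29960/9)x + 134150/27
image of x^5: 6x^5 - 130x^4 + (4220/3)x^3 - (74900/9)x^2 + (670750/27)x - 2359106/81
the matrix is upper triangular; its diagonal is (6, 6, 6, 6, 6, 6)
for a triangular matrix the eigenvalues are the diagonal entries, with algebraic multiplicity their repetition count


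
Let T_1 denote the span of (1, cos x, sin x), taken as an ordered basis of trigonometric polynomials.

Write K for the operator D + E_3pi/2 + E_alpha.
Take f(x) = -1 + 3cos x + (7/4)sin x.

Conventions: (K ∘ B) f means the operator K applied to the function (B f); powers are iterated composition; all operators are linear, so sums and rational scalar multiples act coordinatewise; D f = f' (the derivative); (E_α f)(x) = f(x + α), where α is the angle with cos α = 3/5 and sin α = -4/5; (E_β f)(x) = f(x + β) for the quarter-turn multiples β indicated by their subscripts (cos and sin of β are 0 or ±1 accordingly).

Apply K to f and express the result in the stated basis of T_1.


D f = (7/4)cos x - 3sin x
E_3pi/2 f = -1 - (7/4)cos x + 3sin x
E_alpha f = -1 + (2/5)cos x + (69/20)sin x
(D + E_3pi/2 + E_alpha) f = -2 + (2/5)cos x + (69/20)sin x

the image equals g(x) = -2 + (2/5)cos x + (69/20)sin x


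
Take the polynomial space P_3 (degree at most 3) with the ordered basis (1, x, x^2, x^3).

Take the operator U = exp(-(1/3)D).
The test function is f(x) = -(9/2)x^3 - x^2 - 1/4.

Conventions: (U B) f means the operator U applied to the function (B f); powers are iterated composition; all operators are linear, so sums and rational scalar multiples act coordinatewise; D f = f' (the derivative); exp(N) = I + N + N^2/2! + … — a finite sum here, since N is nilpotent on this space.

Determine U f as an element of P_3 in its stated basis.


the result is g(x) = -(9/2)x^3 + (7/2)x^2 - (5/6)x - 7/36

order-1 term: (9/2)x^2 + (2/3)x
order-2 term: -(3/2)x - 1/9
order-3 term: 1/6
the series for exp(-(1/3)D) f terminates at order 3
exp(-(1/3)D) f = -(9/2)x^3 + (7/2)x^2 - (5/6)x - 7/36


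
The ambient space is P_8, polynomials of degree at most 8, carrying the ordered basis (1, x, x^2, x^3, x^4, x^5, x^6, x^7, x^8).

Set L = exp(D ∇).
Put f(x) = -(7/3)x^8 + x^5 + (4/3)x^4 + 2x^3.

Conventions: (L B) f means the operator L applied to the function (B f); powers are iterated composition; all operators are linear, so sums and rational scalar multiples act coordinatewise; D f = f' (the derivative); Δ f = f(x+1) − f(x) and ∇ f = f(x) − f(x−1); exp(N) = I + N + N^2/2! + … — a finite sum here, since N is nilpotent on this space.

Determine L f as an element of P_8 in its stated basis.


the image equals g(x) = -(7/3)x^8 - (392/3)x^6 + 393x^5 - 2612x^4 + (25546/3)x^3 - 21966x^2 + (106460/3)x - 27639

order-1 term: -(392/3)x^6 + 392x^5 - (1960/3)x^4 + (2020/3)x^3 - 406x^2 + (440/3)x - 73/3
order-2 term: -1960x^4 + 7840x^3 - 13720x^2 + 11820x - 12284/3
order-3 term: -7840x^2 + 23520x - 19600
order-4 term: -3920
the series for exp(D ∇) f terminates at order 4
exp(D ∇) f = -(7/3)x^8 - (392/3)x^6 + 393x^5 - 2612x^4 + (25546/3)x^3 - 21966x^2 + (106460/3)x - 27639


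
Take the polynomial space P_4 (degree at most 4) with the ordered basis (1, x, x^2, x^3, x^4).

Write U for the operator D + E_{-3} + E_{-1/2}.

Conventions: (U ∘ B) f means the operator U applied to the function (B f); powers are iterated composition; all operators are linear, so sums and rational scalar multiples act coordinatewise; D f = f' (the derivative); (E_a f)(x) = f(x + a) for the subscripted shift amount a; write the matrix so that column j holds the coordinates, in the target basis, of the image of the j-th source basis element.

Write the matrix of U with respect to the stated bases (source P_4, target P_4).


image of 1: 2
image of x: 2x - 5/2
image of x^2: 2x^2 - 5x + 37/4
image of x^3: 2x^3 - (15/2)x^2 + (111/4)x - 217/8
image of x^4: 2x^4 - 10x^3 + (111/2)x^2 - (217/2)x + 1297/16
each image's coordinates form column j of the matrix

the matrix is [[2, -5/2, 37/4, -217/8, 1297/16]; [0, 2, -5, 111/4, -217/2]; [0, 0, 2, -15/2, 111/2]; [0, 0, 0, 2, -10]; [0, 0, 0, 0, 2]] (rows listed top to bottom)


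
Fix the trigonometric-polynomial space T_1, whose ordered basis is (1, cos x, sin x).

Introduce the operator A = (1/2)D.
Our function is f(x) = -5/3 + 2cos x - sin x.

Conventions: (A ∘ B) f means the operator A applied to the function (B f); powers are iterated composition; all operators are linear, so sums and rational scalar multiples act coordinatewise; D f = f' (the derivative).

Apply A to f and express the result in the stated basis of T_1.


the image equals g(x) = -(1/2)cos x - sin x

D f = -cos x - 2sin x
((1/2)D) f = -(1/2)cos x - sin x


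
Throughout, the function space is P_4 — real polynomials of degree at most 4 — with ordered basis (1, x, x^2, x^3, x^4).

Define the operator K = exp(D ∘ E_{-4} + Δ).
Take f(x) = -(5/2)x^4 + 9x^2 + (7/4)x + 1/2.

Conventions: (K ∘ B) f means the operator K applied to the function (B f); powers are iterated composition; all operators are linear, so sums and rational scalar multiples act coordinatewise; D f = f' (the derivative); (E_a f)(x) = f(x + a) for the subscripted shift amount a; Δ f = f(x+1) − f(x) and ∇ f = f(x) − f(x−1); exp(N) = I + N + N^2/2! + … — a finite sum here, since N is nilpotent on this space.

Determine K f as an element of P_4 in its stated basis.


the image equals g(x) = -(5/2)x^4 - 20x^3 + 54x^2 - (449/4)x - 353

order-1 term: -20x^3 + 105x^2 - 454x + 578
order-2 term: -60x^2 + 420x - 2623/2
order-3 term: -80x + 420
order-4 term: -40
the series for exp(D ∘ E_{-4} + Δ) f terminates at order 4
exp(D ∘ E_{-4} + Δ) f = -(5/2)x^4 - 20x^3 + 54x^2 - (449/4)x - 353


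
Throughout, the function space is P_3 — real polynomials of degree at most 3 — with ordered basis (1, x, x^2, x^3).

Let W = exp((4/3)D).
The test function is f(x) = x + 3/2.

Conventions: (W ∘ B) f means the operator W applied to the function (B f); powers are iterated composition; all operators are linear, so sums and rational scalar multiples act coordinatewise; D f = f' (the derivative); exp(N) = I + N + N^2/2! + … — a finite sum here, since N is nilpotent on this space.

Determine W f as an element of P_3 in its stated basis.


order-1 term: 4/3
the series for exp((4/3)D) f terminates at order 1
exp((4/3)D) f = x + 17/6

the image equals g(x) = x + 17/6


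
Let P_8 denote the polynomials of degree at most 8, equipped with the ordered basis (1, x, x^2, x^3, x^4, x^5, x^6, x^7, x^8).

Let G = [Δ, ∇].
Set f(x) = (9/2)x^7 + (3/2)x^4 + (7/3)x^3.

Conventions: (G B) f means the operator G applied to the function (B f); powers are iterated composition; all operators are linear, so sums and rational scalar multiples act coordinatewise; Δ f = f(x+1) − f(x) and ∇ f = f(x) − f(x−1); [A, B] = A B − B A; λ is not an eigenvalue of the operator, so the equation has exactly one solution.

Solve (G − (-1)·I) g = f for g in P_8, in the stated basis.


write g with unknown coordinates in the stated basis and equate coefficients in (G − (-1)·I) g = f
solving from the highest basis element down gives g = (9/2)x^7 + (3/2)x^4 + (7/3)x^3
check: G g = 0
so G g − (-1)·g = (9/2)x^7 + (3/2)x^4 + (7/3)x^3 = f ✓

g(x) = (9/2)x^7 + (3/2)x^4 + (7/3)x^3


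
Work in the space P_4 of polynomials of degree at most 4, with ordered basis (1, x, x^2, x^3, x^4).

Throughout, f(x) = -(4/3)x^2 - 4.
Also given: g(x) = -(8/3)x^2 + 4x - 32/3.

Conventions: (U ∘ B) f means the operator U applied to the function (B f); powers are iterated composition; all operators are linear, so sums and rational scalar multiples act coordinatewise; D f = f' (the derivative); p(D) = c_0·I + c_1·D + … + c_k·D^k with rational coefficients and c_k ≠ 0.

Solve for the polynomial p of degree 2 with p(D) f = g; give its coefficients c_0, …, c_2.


p(D) = 2·I − (3/2)·D + D^2, i.e. c_0 = 2, c_1 = -3/2, c_2 = 1

D^0 f = -(4/3)x^2 - 4
D^1 f = -(8/3)x
D^2 f = -8/3
matching coefficients of g against c_0 f + c_1 Df + … from the top degree down determines the c_i
solution: c_0 = 2, c_1 = -3/2, c_2 = 1


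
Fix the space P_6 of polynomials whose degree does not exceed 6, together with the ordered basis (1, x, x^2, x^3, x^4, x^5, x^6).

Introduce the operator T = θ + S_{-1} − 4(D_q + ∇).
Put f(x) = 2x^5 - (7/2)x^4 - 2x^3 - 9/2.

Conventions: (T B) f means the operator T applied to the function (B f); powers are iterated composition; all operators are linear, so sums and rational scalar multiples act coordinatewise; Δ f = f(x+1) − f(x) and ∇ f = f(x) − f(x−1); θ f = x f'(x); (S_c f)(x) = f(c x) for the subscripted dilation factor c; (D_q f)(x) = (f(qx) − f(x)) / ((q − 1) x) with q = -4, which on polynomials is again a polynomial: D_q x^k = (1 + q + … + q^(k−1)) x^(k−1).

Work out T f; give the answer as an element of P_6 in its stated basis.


the image equals g(x) = 8x^5 - (3395/2)x^4 - 582x^3 - 36x^2 + 72x - 37/2

θ f = 10x^5 - 14x^4 - 6x^3
S_{-1} f = -2x^5 - (7/2)x^4 + 2x^3 - 9/2
D_q f = 410x^4 + (357/2)x^3 - 26x^2
∇ f = 10x^4 - 34x^3 + 35x^2 - 18x + 7/2
(D_q + ∇) f = 420x^4 + (289/2)x^3 + 9x^2 - 18x + 7/2
(-4(D_q + ∇)) f = -1680x^4 - 578x^3 - 36x^2 + 72x - 14
(θ + S_{-1} − 4(D_q + ∇)) f = 8x^5 - (3395/2)x^4 - 582x^3 - 36x^2 + 72x - 37/2


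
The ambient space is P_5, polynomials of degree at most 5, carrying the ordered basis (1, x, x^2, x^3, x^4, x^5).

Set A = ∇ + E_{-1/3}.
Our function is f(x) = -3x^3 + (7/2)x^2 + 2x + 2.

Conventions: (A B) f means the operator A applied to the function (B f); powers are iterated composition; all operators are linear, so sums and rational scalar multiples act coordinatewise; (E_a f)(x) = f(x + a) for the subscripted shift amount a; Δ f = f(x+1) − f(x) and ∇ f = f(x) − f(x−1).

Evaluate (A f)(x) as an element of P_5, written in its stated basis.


∇ f = -9x^2 + 16x - 9/2
E_{-1/3} f = -3x^3 + (13/2)x^2 - (4/3)x + 11/6
(∇ + E_{-1/3}) f = -3x^3 - (5/2)x^2 + (44/3)x - 8/3

the result is g(x) = -3x^3 - (5/2)x^2 + (44/3)x - 8/3


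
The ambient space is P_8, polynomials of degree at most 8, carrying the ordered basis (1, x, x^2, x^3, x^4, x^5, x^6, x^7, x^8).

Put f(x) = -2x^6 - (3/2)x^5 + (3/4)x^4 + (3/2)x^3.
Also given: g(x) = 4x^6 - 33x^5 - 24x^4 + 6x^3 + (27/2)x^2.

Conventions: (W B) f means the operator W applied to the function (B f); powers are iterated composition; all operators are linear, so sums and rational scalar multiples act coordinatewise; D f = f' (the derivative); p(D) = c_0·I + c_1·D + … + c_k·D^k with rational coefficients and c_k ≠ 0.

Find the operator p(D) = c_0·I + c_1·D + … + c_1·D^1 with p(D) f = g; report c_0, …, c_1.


D^0 f = -2x^6 - (3/2)x^5 + (3/4)x^4 + (3/2)x^3
D^1 f = -12x^5 - (15/2)x^4 + 3x^3 + (9/2)x^2
matching coefficients of g against c_0 f + c_1 Df + … from the top degree down determines the c_i
solution: c_0 = -2, c_1 = 3

p(D) = -2·I + 3·D, i.e. c_0 = -2, c_1 = 3


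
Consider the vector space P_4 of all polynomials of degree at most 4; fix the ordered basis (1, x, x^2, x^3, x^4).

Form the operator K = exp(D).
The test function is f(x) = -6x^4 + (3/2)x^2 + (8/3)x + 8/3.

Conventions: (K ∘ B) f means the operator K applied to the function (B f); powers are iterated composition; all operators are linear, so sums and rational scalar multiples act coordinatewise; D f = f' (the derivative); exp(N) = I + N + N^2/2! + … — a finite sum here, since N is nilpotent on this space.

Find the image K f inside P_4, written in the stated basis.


order-1 term: -24x^3 + 3x + 8/3
order-2 term: -36x^2 + 3/2
order-3 term: -24x
order-4 term: -6
the series for exp(D) f terminates at order 4
exp(D) f = -6x^4 - 24x^3 - (69/2)x^2 - (55/3)x + 5/6

the result is g(x) = -6x^4 - 24x^3 - (69/2)x^2 - (55/3)x + 5/6


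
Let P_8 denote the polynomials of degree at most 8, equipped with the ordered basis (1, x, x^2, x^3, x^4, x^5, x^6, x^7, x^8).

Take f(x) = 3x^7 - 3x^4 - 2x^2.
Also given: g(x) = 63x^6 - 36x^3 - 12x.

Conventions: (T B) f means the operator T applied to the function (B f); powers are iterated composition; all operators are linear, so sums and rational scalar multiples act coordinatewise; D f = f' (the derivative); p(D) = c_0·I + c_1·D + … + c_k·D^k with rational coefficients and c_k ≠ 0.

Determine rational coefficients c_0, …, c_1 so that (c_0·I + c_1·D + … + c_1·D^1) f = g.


D^0 f = 3x^7 - 3x^4 - 2x^2
D^1 f = 21x^6 - 12x^3 - 4x
matching coefficients of g against c_0 f + c_1 Df + … from the top degree down determines the c_i
solution: c_0 = 0, c_1 = 3

c_0 = 0, c_1 = 3


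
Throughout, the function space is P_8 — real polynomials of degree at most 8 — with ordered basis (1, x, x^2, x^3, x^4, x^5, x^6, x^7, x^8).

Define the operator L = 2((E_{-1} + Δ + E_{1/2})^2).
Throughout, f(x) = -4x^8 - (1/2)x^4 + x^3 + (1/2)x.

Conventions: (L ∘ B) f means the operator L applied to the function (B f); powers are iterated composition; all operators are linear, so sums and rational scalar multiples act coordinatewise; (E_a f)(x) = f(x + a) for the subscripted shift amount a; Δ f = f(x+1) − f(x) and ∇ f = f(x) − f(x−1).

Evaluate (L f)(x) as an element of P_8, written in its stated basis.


g(x) = -32x^8 - 128x^7 - 2128x^6 - 3248x^5 - 21914x^4 - 7196x^3 - 33148x^2 - 2217x - 72075/16

E_{-1} f = -4x^8 + 32x^7 - 112x^6 + 224x^5 - (561/2)x^4 + 227x^3 - 118x^2 + (75/2)x - 6
Δ f = -32x^7 - 112x^6 - 224x^5 - 280x^4 - 226x^3 - 112x^2 - 31x - 3
E_{1/2} f = -4x^8 - 16x^7 - 28x^6 - 28x^5 - 18x^4 - 7x^3 - x^2 + (3/4)x + 21/64
(E_{-1} + Δ + E_{1/2}) f = -8x^8 - 16x^7 - 252x^6 - 28x^5 - (1157/2)x^4 - 6x^3 - 231x^2 + (29/4)x - 555/64
E_{-1} (E_{-1} + Δ + E_{1/2}) f = -8x^8 + 48x^7 - 364x^6 + 1596x^5 - (8437/2)x^4 + 6956x^3 - 7072x^2 + (16357/4)x - 66267/64
Δ (E_{-1} + Δ + E_{1/2}) f = -64x^7 - 336x^6 - 2296x^5 - 5040x^4 - 8642x^3 - 8109x^2 - 4622x - 4449/4
E_{1/2} (E_{-1} + Δ + E_{1/2}) f = -8x^8 - 48x^7 - 364x^6 - 924x^5 - (3397/2)x^4 - 1912x^3 - 1393x^2 - (2303/4)x - 6699/64
(E_{-1} + Δ + E_{1/2}) (E_{-1} + Δ + E_{1/2}) f = -16x^8 - 64x^7 - 1064x^6 - 1624x^5 - 10957x^4 - 3598x^3 - 16574x^2 - (2217/2)x - 72075/32
(2((E_{-1} + Δ + E_{1/2})^2)) f = -32x^8 - 128x^7 - 2128x^6 - 3248x^5 - 21914x^4 - 7196x^3 - 33148x^2 - 2217x - 72075/16


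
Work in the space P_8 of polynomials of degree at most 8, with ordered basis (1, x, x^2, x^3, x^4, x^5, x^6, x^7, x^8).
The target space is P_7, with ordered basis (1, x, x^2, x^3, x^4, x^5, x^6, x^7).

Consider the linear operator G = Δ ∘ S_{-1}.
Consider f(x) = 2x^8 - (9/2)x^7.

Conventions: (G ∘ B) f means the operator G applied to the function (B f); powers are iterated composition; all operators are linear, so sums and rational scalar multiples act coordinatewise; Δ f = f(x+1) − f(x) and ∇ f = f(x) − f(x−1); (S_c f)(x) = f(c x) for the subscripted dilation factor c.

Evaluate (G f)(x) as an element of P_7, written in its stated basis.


the image equals g(x) = 16x^7 + (175/2)x^6 + (413/2)x^5 + (595/2)x^4 + (539/2)x^3 + (301/2)x^2 + (95/2)x + 13/2

S_{-1} f = 2x^8 + (9/2)x^7
Δ S_{-1} f = 16x^7 + (175/2)x^6 + (413/2)x^5 + (595/2)x^4 + (539/2)x^3 + (301/2)x^2 + (95/2)x + 13/2


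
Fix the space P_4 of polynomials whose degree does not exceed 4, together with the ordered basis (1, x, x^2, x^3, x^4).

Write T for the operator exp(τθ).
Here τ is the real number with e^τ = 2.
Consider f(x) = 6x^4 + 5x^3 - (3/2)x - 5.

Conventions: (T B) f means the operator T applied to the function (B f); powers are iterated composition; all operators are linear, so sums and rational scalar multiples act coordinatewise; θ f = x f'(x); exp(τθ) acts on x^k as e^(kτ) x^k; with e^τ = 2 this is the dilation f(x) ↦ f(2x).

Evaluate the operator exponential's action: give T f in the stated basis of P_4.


the image equals g(x) = 96x^4 + 40x^3 - 3x - 5

exp(τθ) x^k = e^(kτ) x^k; with e^τ = 2 this sends x^k to 2^k x^k
x ↦ 2 x
x^3 ↦ 8 x^3
x^4 ↦ 16 x^4
applying this coordinatewise to f: exp(τθ) f = 96x^4 + 40x^3 - 3x - 5


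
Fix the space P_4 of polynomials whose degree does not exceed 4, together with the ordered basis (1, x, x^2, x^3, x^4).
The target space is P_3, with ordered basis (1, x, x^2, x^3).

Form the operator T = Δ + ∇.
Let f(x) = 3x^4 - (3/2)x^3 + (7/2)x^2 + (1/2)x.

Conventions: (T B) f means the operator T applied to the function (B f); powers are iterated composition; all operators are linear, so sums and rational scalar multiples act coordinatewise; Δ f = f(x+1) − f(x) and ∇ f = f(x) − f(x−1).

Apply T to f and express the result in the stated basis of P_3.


Δ f = 12x^3 + (27/2)x^2 + (29/2)x + 11/2
∇ f = 12x^3 - (45/2)x^2 + (47/2)x - 15/2
(Δ + ∇) f = 24x^3 - 9x^2 + 38x - 2

the image equals g(x) = 24x^3 - 9x^2 + 38x - 2


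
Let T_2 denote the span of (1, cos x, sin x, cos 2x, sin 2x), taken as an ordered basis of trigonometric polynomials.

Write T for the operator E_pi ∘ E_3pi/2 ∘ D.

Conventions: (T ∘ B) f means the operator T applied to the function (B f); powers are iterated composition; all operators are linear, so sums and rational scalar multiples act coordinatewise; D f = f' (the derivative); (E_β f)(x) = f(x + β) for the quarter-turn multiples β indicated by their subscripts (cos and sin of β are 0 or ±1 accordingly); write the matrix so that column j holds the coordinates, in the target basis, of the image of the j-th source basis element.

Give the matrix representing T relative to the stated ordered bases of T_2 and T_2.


the matrix is [[0, 0, 0, 0, 0]; [0, -1, 0, 0, 0]; [0, 0, -1, 0, 0]; [0, 0, 0, 0, -2]; [0, 0, 0, 2, 0]] (rows listed top to bottom)

image of 1: 0
image of cos x: -cos x
image of sin x: -sin x
image of cos 2x: 2sin 2x
image of sin 2x: -2cos 2x
each image's coordinates form column j of the matrix


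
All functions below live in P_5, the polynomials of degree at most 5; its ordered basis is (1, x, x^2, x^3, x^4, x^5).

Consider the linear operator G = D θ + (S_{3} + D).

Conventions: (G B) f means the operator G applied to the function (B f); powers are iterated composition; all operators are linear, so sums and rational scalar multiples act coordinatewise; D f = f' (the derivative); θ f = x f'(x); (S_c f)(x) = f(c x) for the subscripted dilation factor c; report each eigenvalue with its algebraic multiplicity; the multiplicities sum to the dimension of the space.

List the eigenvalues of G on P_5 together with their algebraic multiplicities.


λ = 1 (multiplicity 1), λ = 3 (multiplicity 1), λ = 9 (multiplicity 1), λ = 27 (multiplicity 1), λ = 81 (multiplicity 1), λ = 243 (multiplicity 1)

image of 1: 1
image of x: 3x + 2
image of x^2: 9x^2 + 6x
image of x^3: 27x^3 + 12x^2
image of x^4: 81x^4 + 20x^3
image of x^5: 243x^5 + 30x^4
the matrix is upper triangular; its diagonal is (1, 3, 9, 27, 81, 243)
for a triangular matrix the eigenvalues are the diagonal entries, with algebraic multiplicity their repetition count


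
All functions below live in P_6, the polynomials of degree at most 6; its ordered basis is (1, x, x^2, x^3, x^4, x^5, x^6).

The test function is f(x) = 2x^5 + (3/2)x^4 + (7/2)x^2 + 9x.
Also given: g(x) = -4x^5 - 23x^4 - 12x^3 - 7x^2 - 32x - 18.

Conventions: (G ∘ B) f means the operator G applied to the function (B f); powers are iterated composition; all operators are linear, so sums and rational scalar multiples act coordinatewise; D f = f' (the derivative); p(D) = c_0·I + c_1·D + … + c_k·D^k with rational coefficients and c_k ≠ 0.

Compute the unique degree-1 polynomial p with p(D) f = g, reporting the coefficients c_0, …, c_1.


D^0 f = 2x^5 + (3/2)x^4 + (7/2)x^2 + 9x
D^1 f = 10x^4 + 6x^3 + 7x + 9
matching coefficients of g against c_0 f + c_1 Df + … from the top degree down determines the c_i
solution: c_0 = -2, c_1 = -2

p(D) = -2·I − 2·D, i.e. c_0 = -2, c_1 = -2


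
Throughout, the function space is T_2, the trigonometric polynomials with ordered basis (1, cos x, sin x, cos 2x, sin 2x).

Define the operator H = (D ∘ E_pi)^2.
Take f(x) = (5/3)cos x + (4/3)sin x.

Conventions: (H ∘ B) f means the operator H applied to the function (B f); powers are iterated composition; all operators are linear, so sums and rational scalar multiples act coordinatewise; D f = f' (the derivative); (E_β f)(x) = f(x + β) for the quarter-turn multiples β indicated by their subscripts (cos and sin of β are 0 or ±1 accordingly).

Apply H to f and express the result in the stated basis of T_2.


E_pi f = -(5/3)cos x - (4/3)sin x
D E_pi f = -(4/3)cos x + (5/3)sin x
E_pi (D ∘ E_pi) f = (4/3)cos x - (5/3)sin x
D E_pi (D ∘ E_pi) f = -(5/3)cos x - (4/3)sin x

the result is g(x) = -(5/3)cos x - (4/3)sin x
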